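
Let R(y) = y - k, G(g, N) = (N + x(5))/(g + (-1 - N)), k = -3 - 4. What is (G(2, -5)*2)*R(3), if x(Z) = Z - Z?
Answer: -50/3 ≈ -16.667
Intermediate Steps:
k = -7
x(Z) = 0
G(g, N) = N/(-1 + g - N) (G(g, N) = (N + 0)/(g + (-1 - N)) = N/(-1 + g - N))
R(y) = 7 + y (R(y) = y - 1*(-7) = y + 7 = 7 + y)
(G(2, -5)*2)*R(3) = (-5/(-1 + 2 - 1*(-5))*2)*(7 + 3) = (-5/(-1 + 2 + 5)*2)*10 = (-5/6*2)*10 = (-5*⅙*2)*10 = -⅚*2*10 = -5/3*10 = -50/3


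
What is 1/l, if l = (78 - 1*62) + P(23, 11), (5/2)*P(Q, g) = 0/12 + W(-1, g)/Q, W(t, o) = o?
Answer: 115/1862 ≈ 0.061762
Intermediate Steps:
P(Q, g) = 2*g/(5*Q) (P(Q, g) = 2*(0/12 + g/Q)/5 = 2*(0*(1/12) + g/Q)/5 = 2*(0 + g/Q)/5 = 2*(g/Q)/5 = 2*g/(5*Q))
l = 1862/115 (l = (78 - 1*62) + (⅖)*11/23 = (78 - 62) + (⅖)*11*(1/23) = 16 + 22/115 = 1862/115 ≈ 16.191)
1/l = 1/(1862/115) = 115/1862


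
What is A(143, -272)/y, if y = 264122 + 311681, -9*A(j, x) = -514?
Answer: 514/5182227 ≈ 9.9185e-5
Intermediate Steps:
A(j, x) = 514/9 (A(j, x) = -1/9*(-514) = 514/9)
y = 575803
A(143, -272)/y = (514/9)/575803 = (514/9)*(1/575803) = 514/5182227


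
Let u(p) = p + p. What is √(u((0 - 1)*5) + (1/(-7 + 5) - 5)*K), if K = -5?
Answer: √70/2 ≈ 4.1833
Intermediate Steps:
u(p) = 2*p
√(u((0 - 1)*5) + (1/(-7 + 5) - 5)*K) = √(2*((0 - 1)*5) + (1/(-7 + 5) - 5)*(-5)) = √(2*(-1*5) + (1/(-2) - 5)*(-5)) = √(2*(-5) + (-½ - 5)*(-5)) = √(-10 - 11/2*(-5)) = √(-10 + 55/2) = √(35/2) = √70/2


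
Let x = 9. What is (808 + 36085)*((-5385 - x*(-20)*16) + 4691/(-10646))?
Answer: -984044074453/10646 ≈ -9.2433e+7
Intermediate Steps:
(808 + 36085)*((-5385 - x*(-20)*16) + 4691/(-10646)) = (808 + 36085)*((-5385 - 9*(-20)*16) + 4691/(-10646)) = 36893*((-5385 - (-180)*16) + 4691*(-1/10646)) = 36893*((-5385 - 1*(-2880)) - 4691/10646) = 36893*((-5385 + 2880) - 4691/10646) = 36893*(-2505 - 4691/10646) = 36893*(-26672921/10646) = -984044074453/10646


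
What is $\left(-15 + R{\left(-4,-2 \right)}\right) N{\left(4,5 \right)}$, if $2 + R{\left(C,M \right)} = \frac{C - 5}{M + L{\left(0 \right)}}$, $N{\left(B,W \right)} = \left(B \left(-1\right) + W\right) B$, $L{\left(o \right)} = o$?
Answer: $-50$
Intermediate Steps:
$N{\left(B,W \right)} = B \left(W - B\right)$ ($N{\left(B,W \right)} = \left(- B + W\right) B = \left(W - B\right) B = B \left(W - B\right)$)
$R{\left(C,M \right)} = -2 + \frac{-5 + C}{M}$ ($R{\left(C,M \right)} = -2 + \frac{C - 5}{M + 0} = -2 + \frac{-5 + C}{M}$)
$\left(-15 + R{\left(-4,-2 \right)}\right) N{\left(4,5 \right)} = \left(-15 + \frac{-5 - 4 - -4}{-2}\right) 4 \left(5 - 4\right) = \left(-15 - \frac{-5 - 4 + 4}{2}\right) 4 \left(5 - 4\right) = \left(-15 - - \frac{5}{2}\right) 4 \cdot 1 = \left(-15 + \frac{5}{2}\right) 4 = \left(- \frac{25}{2}\right) 4 = -50$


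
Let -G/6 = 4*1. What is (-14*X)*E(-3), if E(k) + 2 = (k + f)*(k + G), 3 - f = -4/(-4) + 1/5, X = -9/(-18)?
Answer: -1064/5 ≈ -212.80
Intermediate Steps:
X = ½ (X = -9*(-1/18) = ½ ≈ 0.50000)
f = 9/5 (f = 3 - (-4/(-4) + 1/5) = 3 - (-4*(-¼) + 1*(⅕)) = 3 - (1 + ⅕) = 3 - 1*6/5 = 3 - 6/5 = 9/5 ≈ 1.8000)
G = -24 ≈ -24.000
E(k) = -2 + (-24 + k)*(9/5 + k) (E(k) = -2 + (k + 9/5)*(k - 24) = -2 + (9/5 + k)*(-24 + k) = -2 + (-24 + k)*(9/5 + k))
(-14*X)*E(-3) = (-14*½)*(-226/5 + (-3)² - 111/5*(-3)) = -7*(-226/5 + 9 + 333/5) = -7*152/5 = -1064/5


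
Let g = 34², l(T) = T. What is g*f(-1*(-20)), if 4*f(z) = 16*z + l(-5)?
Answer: 91035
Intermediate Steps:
g = 1156
f(z) = -5/4 + 4*z (f(z) = (16*z - 5)/4 = (-5 + 16*z)/4 = -5/4 + 4*z)
g*f(-1*(-20)) = 1156*(-5/4 + 4*(-1*(-20))) = 1156*(-5/4 + 4*20) = 1156*(-5/4 + 80) = 1156*(315/4) = 91035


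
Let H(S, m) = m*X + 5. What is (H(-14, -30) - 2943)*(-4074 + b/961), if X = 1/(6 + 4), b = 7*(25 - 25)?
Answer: 11981634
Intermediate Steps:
b = 0 (b = 7*0 = 0)
X = 1/10 ≈ 0.10000
H(S, m) = 5 + m/10 (H(S, m) = m*(1/10) + 5 = m/10 + 5 = 5 + m/10)
(H(-14, -30) - 2943)*(-4074 + b/961) = ((5 + (1/10)*(-30)) - 2943)*(-4074 + 0/961) = ((5 - 3) - 2943)*(-4074 + 0*(1/961)) = (2 - 2943)*(-4074 + 0) = -2941*(-4074) = 11981634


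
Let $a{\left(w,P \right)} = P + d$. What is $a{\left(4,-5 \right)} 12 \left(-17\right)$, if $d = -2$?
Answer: $1428$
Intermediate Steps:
$a{\left(w,P \right)} = -2 + P$ ($a{\left(w,P \right)} = P - 2 = -2 + P$)
$a{\left(4,-5 \right)} 12 \left(-17\right) = \left(-2 - 5\right) 12 \left(-17\right) = \left(-7\right) 12 \left(-17\right) = \left(-84\right) \left(-17\right) = 1428$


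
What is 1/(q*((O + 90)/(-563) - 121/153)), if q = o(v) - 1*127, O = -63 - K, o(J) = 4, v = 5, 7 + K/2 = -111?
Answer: 28713/4442842 ≈ 0.0064628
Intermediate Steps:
K = -236 (K = -14 + 2*(-111) = -14 - 222 = -236)
O = 173 (O = -63 - 1*(-236) = -63 + 236 = 173)
q = -123 (q = 4 - 1*127 = 4 - 127 = -123)
1/(q*((O + 90)/(-563) - 121/153)) = 1/(-123*((173 + 90)/(-563) - 121/153)) = 1/(-123*(263*(-1/563) - 121*1/153)) = 1/(-123*(-263/563 - 121/153)) = 1/(-123*(-108362/86139)) = 1/(4442842/28713) = 28713/4442842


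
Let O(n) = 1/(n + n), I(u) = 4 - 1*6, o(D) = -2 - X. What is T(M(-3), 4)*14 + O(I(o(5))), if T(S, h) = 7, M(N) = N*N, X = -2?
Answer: 391/4 ≈ 97.750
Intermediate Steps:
M(N) = N**2
o(D) = 0 (o(D) = -2 - 1*(-2) = -2 + 2 = 0)
I(u) = -2 (I(u) = 4 - 6 = -2)
O(n) = 1/(2*n)
T(M(-3), 4)*14 + O(I(o(5))) = 7*14 + (1/2)/(-2) = 98 + (1/2)*(-1/2) = 98 - 1/4 = 391/4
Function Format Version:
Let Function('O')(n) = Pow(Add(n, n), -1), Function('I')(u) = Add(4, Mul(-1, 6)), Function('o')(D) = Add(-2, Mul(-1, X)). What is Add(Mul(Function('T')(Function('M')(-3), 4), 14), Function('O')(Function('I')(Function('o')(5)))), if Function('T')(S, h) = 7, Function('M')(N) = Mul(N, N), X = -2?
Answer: Rational(391, 4) ≈ 97.750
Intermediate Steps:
Function('M')(N) = Pow(N, 2)
Function('o')(D) = 0 (Function('o')(D) = Add(-2, Mul(-1, -2)) = Add(-2, 2) = 0)
Function('I')(u) = -2 (Function('I')(u) = Add(4, -6) = -2)
Function('O')(n) = Mul(Rational(1, 2), Pow(n, -1)) (Function('O')(n) = Pow(Mul(2, n), -1) = Mul(Rational(1, 2), Pow(n, -1)))
Add(Mul(Function('T')(Function('M')(-3), 4), 14), Function('O')(Function('I')(Function('o')(5)))) = Add(Mul(7, 14), Mul(Rational(1, 2), Pow(-2, -1))) = Add(98, Mul(Rational(1, 2), Rational(-1, 2))) = Add(98, Rational(-1, 4)) = Rational(391, 4)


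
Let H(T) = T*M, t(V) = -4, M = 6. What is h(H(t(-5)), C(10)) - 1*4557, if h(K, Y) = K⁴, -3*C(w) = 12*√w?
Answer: 327219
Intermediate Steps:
H(T) = 6*T (H(T) = T*6 = 6*T)
C(w) = -4*√w
h(H(t(-5)), C(10)) - 1*4557 = (6*(-4))⁴ - 1*4557 = (-24)⁴ - 4557 = 331776 - 4557 = 327219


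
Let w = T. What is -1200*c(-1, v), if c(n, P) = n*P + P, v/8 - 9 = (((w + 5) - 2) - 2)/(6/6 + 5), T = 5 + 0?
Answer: 0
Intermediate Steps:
T = 5
w = 5
v = 80 (v = 72 + 8*((((5 + 5) - 2) - 2)/(6/6 + 5)) = 72 + 8*(((10 - 2) - 2)/(6*(⅙) + 5)) = 72 + 8*((8 - 2)/(1 + 5)) = 72 + 8*(6/6) = 72 + 8*(6*(⅙)) = 72 + 8*1 = 72 + 8 = 80)
c(n, P) = P + P*n (c(n, P) = P*n + P = P + P*n)
-1200*c(-1, v) = -96000*(1 - 1) = -96000*0 = -1200*0 = 0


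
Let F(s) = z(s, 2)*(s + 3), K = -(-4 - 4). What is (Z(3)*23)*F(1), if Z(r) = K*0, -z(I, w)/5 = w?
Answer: 0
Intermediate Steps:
K = 8 (K = -1*(-8) = 8)
z(I, w) = -5*w
Z(r) = 0 (Z(r) = 8*0 = 0)
F(s) = -30 - 10*s (F(s) = (-5*2)*(s + 3) = -10*(3 + s) = -30 - 10*s)
(Z(3)*23)*F(1) = (0*23)*(-30 - 10*1) = 0*(-30 - 10) = 0*(-40) = 0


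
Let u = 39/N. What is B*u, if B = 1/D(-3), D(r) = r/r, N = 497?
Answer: 39/497 ≈ 0.078471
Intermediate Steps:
D(r) = 1
B = 1 (B = 1/1 = 1)
u = 39/497 ≈ 0.078471
B*u = 1*(39/497) = 39/497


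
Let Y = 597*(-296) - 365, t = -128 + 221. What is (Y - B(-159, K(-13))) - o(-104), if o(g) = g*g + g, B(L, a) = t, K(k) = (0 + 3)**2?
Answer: -187882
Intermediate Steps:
K(k) = 9 (K(k) = 3**2 = 9)
t = 93
B(L, a) = 93
Y = -177077 (Y = -176712 - 365 = -177077)
o(g) = g + g**2 (o(g) = g**2 + g = g + g**2)
(Y - B(-159, K(-13))) - o(-104) = (-177077 - 1*93) - (-104)*(1 - 104) = (-177077 - 93) - (-104)*(-103) = -177170 - 1*10712 = -177170 - 10712 = -187882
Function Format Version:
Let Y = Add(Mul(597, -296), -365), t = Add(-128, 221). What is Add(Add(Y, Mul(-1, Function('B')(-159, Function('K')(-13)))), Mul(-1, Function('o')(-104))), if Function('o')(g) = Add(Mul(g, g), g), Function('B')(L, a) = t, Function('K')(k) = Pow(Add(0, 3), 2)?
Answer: -187882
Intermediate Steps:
Function('K')(k) = 9 (Function('K')(k) = Pow(3, 2) = 9)
t = 93
Function('B')(L, a) = 93
Y = -177077 (Y = Add(-176712, -365) = -177077)
Function('o')(g) = Add(g, Pow(g, 2)) (Function('o')(g) = Add(Pow(g, 2), g) = Add(g, Pow(g, 2)))
Add(Add(Y, Mul(-1, Function('B')(-159, Function('K')(-13)))), Mul(-1, Function('o')(-104))) = Add(Add(-177077, Mul(-1, 93)), Mul(-1, Mul(-104, Add(1, -104)))) = Add(Add(-177077, -93), Mul(-1, Mul(-104, -103))) = Add(-177170, Mul(-1, 10712)) = Add(-177170, -10712) = -187882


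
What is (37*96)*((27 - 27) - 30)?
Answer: -106560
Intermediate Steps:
(37*96)*((27 - 27) - 30) = 3552*(0 - 30) = 3552*(-30) = -106560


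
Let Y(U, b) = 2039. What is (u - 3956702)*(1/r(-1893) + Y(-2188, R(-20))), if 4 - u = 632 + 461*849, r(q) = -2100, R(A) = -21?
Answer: -6206925179127/700 ≈ -8.8670e+9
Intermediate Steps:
u = -392017 (u = 4 - (632 + 461*849) = 4 - (632 + 391389) = 4 - 1*392021 = 4 - 392021 = -392017)
(u - 3956702)*(1/r(-1893) + Y(-2188, R(-20))) = (-392017 - 3956702)*(1/(-2100) + 2039) = -4348719*(-1/2100 + 2039) = -4348719*4281899/2100 = -6206925179127/700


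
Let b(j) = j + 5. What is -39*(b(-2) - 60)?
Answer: 2223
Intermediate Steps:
b(j) = 5 + j
-39*(b(-2) - 60) = -39*((5 - 2) - 60) = -39*(3 - 60) = -39*(-57) = 2223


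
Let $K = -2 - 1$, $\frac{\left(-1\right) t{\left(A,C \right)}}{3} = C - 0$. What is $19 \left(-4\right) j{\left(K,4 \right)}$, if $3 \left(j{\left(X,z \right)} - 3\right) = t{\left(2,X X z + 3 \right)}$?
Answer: $2736$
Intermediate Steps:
$t{\left(A,C \right)} = - 3 C$ ($t{\left(A,C \right)} = - 3 \left(C - 0\right) = - 3 \left(C + 0\right) = - 3 C$)
$K = -3$ ($K = -2 - 1 = -3$)
$j{\left(X,z \right)} = - z X^{2}$ ($j{\left(X,z \right)} = 3 + \frac{\left(-3\right) \left(X X z + 3\right)}{3} = 3 + \frac{\left(-3\right) \left(X^{2} z + 3\right)}{3} = 3 + \frac{\left(-3\right) \left(z X^{2} + 3\right)}{3} = 3 + \frac{\left(-3\right) \left(3 + z X^{2}\right)}{3} = 3 + \frac{-9 - 3 z X^{2}}{3} = 3 - \left(3 + z X^{2}\right) = - z X^{2}$)
$19 \left(-4\right) j{\left(K,4 \right)} = 19 \left(-4\right) \left(\left(-1\right) 4 \left(-3\right)^{2}\right) = - 76 \left(\left(-1\right) 4 \cdot 9\right) = \left(-76\right) \left(-36\right) = 2736$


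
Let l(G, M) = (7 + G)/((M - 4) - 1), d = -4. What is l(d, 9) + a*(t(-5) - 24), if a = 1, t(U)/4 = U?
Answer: -173/4 ≈ -43.250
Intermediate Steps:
t(U) = 4*U
l(G, M) = (7 + G)/(-5 + M) (l(G, M) = (7 + G)/((-4 + M) - 1) = (7 + G)/(-5 + M))
l(d, 9) + a*(t(-5) - 24) = (7 - 4)/(-5 + 9) + 1*(4*(-5) - 24) = 3/4 + 1*(-20 - 24) = (¼)*3 + 1*(-44) = ¾ - 44 = -173/4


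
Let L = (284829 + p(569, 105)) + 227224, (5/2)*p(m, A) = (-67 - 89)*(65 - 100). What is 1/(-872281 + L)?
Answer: -1/358044 ≈ -2.7930e-6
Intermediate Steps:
p(m, A) = 2184 (p(m, A) = 2*((-67 - 89)*(65 - 100))/5 = 2*(-156*(-35))/5 = (⅖)*5460 = 2184)
L = 514237 (L = (284829 + 2184) + 227224 = 287013 + 227224 = 514237)
1/(-872281 + L) = 1/(-872281 + 514237) = 1/(-358044) = -1/358044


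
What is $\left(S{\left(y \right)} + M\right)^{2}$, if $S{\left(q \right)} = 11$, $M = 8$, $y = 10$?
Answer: $361$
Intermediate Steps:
$\left(S{\left(y \right)} + M\right)^{2} = \left(11 + 8\right)^{2} = 19^{2} = 361$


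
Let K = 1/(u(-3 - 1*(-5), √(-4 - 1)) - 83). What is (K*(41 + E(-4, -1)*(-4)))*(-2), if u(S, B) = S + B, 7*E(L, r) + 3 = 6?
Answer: 22275/22981 + 275*I*√5/22981 ≈ 0.96928 + 0.026758*I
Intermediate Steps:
E(L, r) = 3/7 (E(L, r) = -3/7 + (⅐)*6 = -3/7 + 6/7 = 3/7)
u(S, B) = B + S
K = 1/(-81 + I*√5) (K = 1/((√(-4 - 1) + (-3 - 1*(-5))) - 83) = 1/((√(-5) + (-3 + 5)) - 83) = 1/((I*√5 + 2) - 83) = 1/((2 + I*√5) - 83) = 1/(-81 + I*√5) ≈ -0.012336 - 0.00034055*I)
(K*(41 + E(-4, -1)*(-4)))*(-2) = ((-81/6566 - I*√5/6566)*(41 + (3/7)*(-4)))*(-2) = ((-81/6566 - I*√5/6566)*(41 - 12/7))*(-2) = ((-81/6566 - I*√5/6566)*(275/7))*(-2) = (-22275/45962 - 275*I*√5/45962)*(-2) = 22275/22981 + 275*I*√5/22981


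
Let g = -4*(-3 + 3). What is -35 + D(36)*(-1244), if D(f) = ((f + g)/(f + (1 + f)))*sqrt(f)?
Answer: -271259/73 ≈ -3715.9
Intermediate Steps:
g = 0 (g = -4*0 = 0)
D(f) = f**(3/2)/(1 + 2*f) (D(f) = ((f + 0)/(f + (1 + f)))*sqrt(f) = (f/(1 + 2*f))*sqrt(f) = f**(3/2)/(1 + 2*f))
-35 + D(36)*(-1244) = -35 + (36**(3/2)/(1 + 2*36))*(-1244) = -35 + (216/(1 + 72))*(-1244) = -35 + (216/73)*(-1244) = -35 - 268704/73 = -271259/73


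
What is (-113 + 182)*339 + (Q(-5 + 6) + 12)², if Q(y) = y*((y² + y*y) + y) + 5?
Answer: 23791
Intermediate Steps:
Q(y) = 5 + y*(y + 2*y²) (Q(y) = y*((y² + y²) + y) + 5 = y*(2*y² + y) + 5 = y*(y + 2*y²) + 5 = 5 + y*(y + 2*y²))
(-113 + 182)*339 + (Q(-5 + 6) + 12)² = (-113 + 182)*339 + ((5 + (-5 + 6)² + 2*(-5 + 6)³) + 12)² = 69*339 + ((5 + 1² + 2*1³) + 12)² = 23391 + ((5 + 1 + 2*1) + 12)² = 23391 + ((5 + 1 + 2) + 12)² = 23391 + (8 + 12)² = 23391 + 20² = 23391 + 400 = 23791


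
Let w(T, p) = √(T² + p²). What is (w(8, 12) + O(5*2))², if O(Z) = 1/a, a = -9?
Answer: 16849/81 - 8*√13/9 ≈ 204.81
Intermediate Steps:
O(Z) = -⅑ (O(Z) = 1/(-9) = -⅑)
(w(8, 12) + O(5*2))² = (√(8² + 12²) - ⅑)² = (√(64 + 144) - ⅑)² = (√208 - ⅑)² = (4*√13 - ⅑)² = (-⅑ + 4*√13)²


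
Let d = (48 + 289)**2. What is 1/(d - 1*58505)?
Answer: 1/55064 ≈ 1.8161e-5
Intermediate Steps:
d = 113569 (d = 337**2 = 113569)
1/(d - 1*58505) = 1/(113569 - 1*58505) = 1/(113569 - 58505) = 1/55064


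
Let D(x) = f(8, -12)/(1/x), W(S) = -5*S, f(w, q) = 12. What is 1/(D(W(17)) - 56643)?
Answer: -1/57663 ≈ -1.7342e-5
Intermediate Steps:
D(x) = 12*x (D(x) = 12/(1/x) = 12*x)
1/(D(W(17)) - 56643) = 1/(12*(-5*17) - 56643) = 1/(12*(-85) - 56643) = 1/(-1020 - 56643) = 1/(-57663) = -1/57663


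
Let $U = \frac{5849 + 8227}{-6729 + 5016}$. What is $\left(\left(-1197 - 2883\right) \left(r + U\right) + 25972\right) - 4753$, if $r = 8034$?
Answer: $- \frac{18685389711}{571} \approx -3.2724 \cdot 10^{7}$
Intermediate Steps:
$U = - \frac{4692}{571}$ ($U = \frac{14076}{-1713} = 14076 \left(- \frac{1}{1713}\right) = - \frac{4692}{571} \approx -8.2172$)
$\left(\left(-1197 - 2883\right) \left(r + U\right) + 25972\right) - 4753 = \left(\left(-1197 - 2883\right) \left(8034 - \frac{4692}{571}\right) + 25972\right) - 4753 = \left(\left(-4080\right) \frac{4582722}{571} + 25972\right) - 4753 = \left(- \frac{18697505760}{571} + 25972\right) - 4753 = - \frac{18682675748}{571} - 4753 = - \frac{18685389711}{571}$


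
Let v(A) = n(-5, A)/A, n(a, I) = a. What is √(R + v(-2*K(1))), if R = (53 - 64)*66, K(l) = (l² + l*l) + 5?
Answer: I*√142226/14 ≈ 26.938*I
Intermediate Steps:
K(l) = 5 + 2*l² (K(l) = (l² + l²) + 5 = 2*l² + 5 = 5 + 2*l²)
v(A) = -5/A
R = -726 (R = -11*66 = -726)
√(R + v(-2*K(1))) = √(-726 - 5*(-1/(2*(5 + 2*1²)))) = √(-726 - 5*(-1/(2*(5 + 2*1)))) = √(-726 - 5*(-1/(2*(5 + 2)))) = √(-726 - 5/((-2*7))) = √(-726 - 5/(-14)) = √(-726 - 5*(-1/14)) = √(-726 + 5/14) = √(-10159/14) = I*√142226/14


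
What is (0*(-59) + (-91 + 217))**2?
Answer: 15876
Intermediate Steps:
(0*(-59) + (-91 + 217))**2 = (0 + 126)**2 = 126**2 = 15876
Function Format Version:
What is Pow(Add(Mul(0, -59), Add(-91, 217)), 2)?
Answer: 15876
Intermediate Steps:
Pow(Add(Mul(0, -59), Add(-91, 217)), 2) = Pow(Add(0, 126), 2) = Pow(126, 2) = 15876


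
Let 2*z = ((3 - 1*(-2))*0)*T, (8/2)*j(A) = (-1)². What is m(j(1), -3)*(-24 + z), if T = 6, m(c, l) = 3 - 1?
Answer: -48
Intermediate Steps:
j(A) = ¼ (j(A) = (¼)*(-1)² = (¼)*1 = ¼)
m(c, l) = 2
z = 0 (z = (((3 - 1*(-2))*0)*6)/2 = (((3 + 2)*0)*6)/2 = ((5*0)*6)/2 = (0*6)/2 = (½)*0 = 0)
m(j(1), -3)*(-24 + z) = 2*(-24 + 0) = 2*(-24) = -48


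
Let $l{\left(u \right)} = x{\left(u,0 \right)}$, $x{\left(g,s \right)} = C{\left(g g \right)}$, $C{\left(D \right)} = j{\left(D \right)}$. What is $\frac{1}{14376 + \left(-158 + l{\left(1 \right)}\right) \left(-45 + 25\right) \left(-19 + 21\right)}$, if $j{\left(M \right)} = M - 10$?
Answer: $\frac{1}{21056} \approx 4.7492 \cdot 10^{-5}$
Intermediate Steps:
$j{\left(M \right)} = -10 + M$ ($j{\left(M \right)} = M - 10 = -10 + M$)
$C{\left(D \right)} = -10 + D$
$x{\left(g,s \right)} = -10 + g^{2}$ ($x{\left(g,s \right)} = -10 + g g = -10 + g^{2}$)
$l{\left(u \right)} = -10 + u^{2}$
$\frac{1}{14376 + \left(-158 + l{\left(1 \right)}\right) \left(-45 + 25\right) \left(-19 + 21\right)} = \frac{1}{14376 + \left(-158 - \left(10 - 1^{2}\right)\right) \left(-45 + 25\right) \left(-19 + 21\right)} = \frac{1}{14376 + \left(-158 + \left(-10 + 1\right)\right) \left(\left(-20\right) 2\right)} = \frac{1}{14376 + \left(-158 - 9\right) \left(-40\right)} = \frac{1}{14376 - -6680} = \frac{1}{14376 + 6680} = \frac{1}{21056}$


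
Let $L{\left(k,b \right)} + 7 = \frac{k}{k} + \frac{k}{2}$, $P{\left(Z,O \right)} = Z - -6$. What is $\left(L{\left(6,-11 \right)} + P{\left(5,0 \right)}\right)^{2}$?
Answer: $64$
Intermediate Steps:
$P{\left(Z,O \right)} = 6 + Z$ ($P{\left(Z,O \right)} = Z + 6 = 6 + Z$)
$L{\left(k,b \right)} = -6 + \frac{k}{2}$ ($L{\left(k,b \right)} = -7 + \left(\frac{k}{k} + \frac{k}{2}\right) = -7 + \left(1 + k \frac{1}{2}\right) = -7 + \left(1 + \frac{k}{2}\right) = -6 + \frac{k}{2}$)
$\left(L{\left(6,-11 \right)} + P{\left(5,0 \right)}\right)^{2} = \left(\left(-6 + \frac{1}{2} \cdot 6\right) + \left(6 + 5\right)\right)^{2} = \left(\left(-6 + 3\right) + 11\right)^{2} = \left(-3 + 11\right)^{2} = 8^{2} = 64$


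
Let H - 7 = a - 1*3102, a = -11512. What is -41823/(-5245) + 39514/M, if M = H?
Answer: 403657631/76613715 ≈ 5.2687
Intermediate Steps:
H = -14607 (H = 7 + (-11512 - 1*3102) = 7 + (-11512 - 3102) = 7 - 14614 = -14607)
M = -14607
-41823/(-5245) + 39514/M = -41823/(-5245) + 39514/(-14607) = -41823*(-1/5245) + 39514*(-1/14607) = 41823/5245 - 39514/14607 = 403657631/76613715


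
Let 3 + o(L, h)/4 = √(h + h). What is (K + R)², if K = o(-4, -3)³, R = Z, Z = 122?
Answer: -7415516 + 4972800*I*√6 ≈ -7.4155e+6 + 1.2181e+7*I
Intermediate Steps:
o(L, h) = -12 + 4*√2*√h (o(L, h) = -12 + 4*√(h + h) = -12 + 4*√(2*h) = -12 + 4*(√2*√h) = -12 + 4*√2*√h)
R = 122
K = (-12 + 4*I*√6)³ (K = (-12 + 4*√2*√(-3))³ = (-12 + 4*√2*(I*√3))³ = (-12 + 4*I*√6)³ ≈ 1728.0 + 3292.1*I)
(K + R)² = ((1728 + 1344*I*√6) + 122)² = (1850 + 1344*I*√6)²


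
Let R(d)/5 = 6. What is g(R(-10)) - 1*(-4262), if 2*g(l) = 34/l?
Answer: 127877/30 ≈ 4262.6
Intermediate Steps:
R(d) = 30 (R(d) = 5*6 = 30)
g(l) = 17/l (g(l) = (34/l)/2 = 17/l)
g(R(-10)) - 1*(-4262) = 17/30 - 1*(-4262) = 17*(1/30) + 4262 = 17/30 + 4262 = 127877/30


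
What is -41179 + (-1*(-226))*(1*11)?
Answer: -38693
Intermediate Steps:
-41179 + (-1*(-226))*(1*11) = -41179 + 226*11 = -41179 + 2486 = -38693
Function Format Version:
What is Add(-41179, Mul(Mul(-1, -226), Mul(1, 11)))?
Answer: -38693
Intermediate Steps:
Add(-41179, Mul(Mul(-1, -226), Mul(1, 11))) = Add(-41179, Mul(226, 11)) = Add(-41179, 2486) = -38693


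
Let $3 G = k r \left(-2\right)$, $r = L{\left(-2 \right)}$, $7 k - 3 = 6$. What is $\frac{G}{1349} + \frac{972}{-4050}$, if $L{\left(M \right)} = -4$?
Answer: $- \frac{56058}{236075} \approx -0.23746$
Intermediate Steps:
$k = \frac{9}{7}$ ($k = \frac{3}{7} + \frac{1}{7} \cdot 6 = \frac{3}{7} + \frac{6}{7} = \frac{9}{7} \approx 1.2857$)
$r = -4$
$G = \frac{24}{7}$ ($G = \frac{\frac{9}{7} \left(-4\right) \left(-2\right)}{3} = \frac{\left(- \frac{36}{7}\right) \left(-2\right)}{3} = \frac{1}{3} \cdot \frac{72}{7} = \frac{24}{7} \approx 3.4286$)
$\frac{G}{1349} + \frac{972}{-4050} = \frac{24}{7 \cdot 1349} + \frac{972}{-4050} = \frac{24}{7} \cdot \frac{1}{1349} + 972 \left(- \frac{1}{4050}\right) = \frac{24}{9443} - \frac{6}{25} = - \frac{56058}{236075}$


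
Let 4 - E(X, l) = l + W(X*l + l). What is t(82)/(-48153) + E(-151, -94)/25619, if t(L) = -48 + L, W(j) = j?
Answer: -675109352/1233631707 ≈ -0.54725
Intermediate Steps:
E(X, l) = 4 - 2*l - X*l (E(X, l) = 4 - (l + (X*l + l)) = 4 - (l + (l + X*l)) = 4 - (2*l + X*l) = 4 + (-2*l - X*l) = 4 - 2*l - X*l)
t(82)/(-48153) + E(-151, -94)/25619 = (-48 + 82)/(-48153) + (4 - 1*(-94) - 1*(-94)*(1 - 151))/25619 = 34*(-1/48153) + (4 + 94 - 1*(-94)*(-150))*(1/25619) = -34/48153 + (4 + 94 - 14100)*(1/25619) = -34/48153 - 14002*1/25619 = -34/48153 - 14002/25619 = -675109352/1233631707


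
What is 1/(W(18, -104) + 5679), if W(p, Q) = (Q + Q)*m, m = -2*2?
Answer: 1/6511 ≈ 0.00015359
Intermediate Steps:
m = -4
W(p, Q) = -8*Q (W(p, Q) = (Q + Q)*(-4) = (2*Q)*(-4) = -8*Q)
1/(W(18, -104) + 5679) = 1/(-8*(-104) + 5679) = 1/(832 + 5679) = 1/6511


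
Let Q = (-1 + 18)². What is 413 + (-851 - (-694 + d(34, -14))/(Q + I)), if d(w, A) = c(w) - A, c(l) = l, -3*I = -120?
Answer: -143456/329 ≈ -436.04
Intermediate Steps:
I = 40 (I = -⅓*(-120) = 40)
d(w, A) = w - A
Q = 289 (Q = 17² = 289)
413 + (-851 - (-694 + d(34, -14))/(Q + I)) = 413 + (-851 - (-694 + (34 - 1*(-14)))/(289 + 40)) = 413 + (-851 - (-694 + (34 + 14))/329) = 413 + (-851 - (-694 + 48)/329) = 413 + (-851 - (-646)/329) = 413 + (-851 - 1*(-646/329)) = 413 + (-851 + 646/329) = 413 - 279333/329 = -143456/329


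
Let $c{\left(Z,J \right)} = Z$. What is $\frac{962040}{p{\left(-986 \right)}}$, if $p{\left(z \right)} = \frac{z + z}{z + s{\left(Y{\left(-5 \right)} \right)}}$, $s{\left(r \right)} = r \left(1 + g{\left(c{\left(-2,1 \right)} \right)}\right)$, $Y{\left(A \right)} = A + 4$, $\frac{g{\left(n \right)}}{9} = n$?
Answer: $\frac{13709070}{29} \approx 4.7273 \cdot 10^{5}$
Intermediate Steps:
$g{\left(n \right)} = 9 n$
$Y{\left(A \right)} = 4 + A$
$s{\left(r \right)} = - 17 r$ ($s{\left(r \right)} = r \left(1 + 9 \left(-2\right)\right) = r \left(1 - 18\right) = r \left(-17\right) = - 17 r$)
$p{\left(z \right)} = \frac{2 z}{17 + z}$ ($p{\left(z \right)} = \frac{z + z}{z - 17 \left(4 - 5\right)} = \frac{2 z}{z - -17} = \frac{2 z}{z + 17} = \frac{2 z}{17 + z}$)
$\frac{962040}{p{\left(-986 \right)}} = \frac{962040}{2 \left(-986\right) \frac{1}{17 - 986}} = \frac{962040}{2 \left(-986\right) \frac{1}{-969}} = \frac{962040}{2 \left(-986\right) \left(- \frac{1}{969}\right)} = \frac{962040}{\frac{116}{57}} = 962040 \cdot \frac{57}{116} = \frac{13709070}{29}$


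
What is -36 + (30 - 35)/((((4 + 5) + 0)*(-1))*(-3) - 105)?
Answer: -2803/78 ≈ -35.936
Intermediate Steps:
-36 + (30 - 35)/((((4 + 5) + 0)*(-1))*(-3) - 105) = -36 - 5/(((9 + 0)*(-1))*(-3) - 105) = -36 - 5/((9*(-1))*(-3) - 105) = -36 - 5/(-9*(-3) - 105) = -36 - 5/(27 - 105) = -36 - 5/(-78) = -36 - 1/78*(-5) = -36 + 5/78 = -2803/78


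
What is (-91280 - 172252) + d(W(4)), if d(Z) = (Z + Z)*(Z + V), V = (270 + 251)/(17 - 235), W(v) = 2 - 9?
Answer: -28710659/109 ≈ -2.6340e+5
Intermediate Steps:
W(v) = -7
V = -521/218 (V = 521/(-218) = 521*(-1/218) = -521/218 ≈ -2.3899)
d(Z) = 2*Z*(-521/218 + Z) (d(Z) = (Z + Z)*(Z - 521/218) = (2*Z)*(-521/218 + Z) = 2*Z*(-521/218 + Z))
(-91280 - 172252) + d(W(4)) = (-91280 - 172252) + (1/109)*(-7)*(-521 + 218*(-7)) = -263532 + (1/109)*(-7)*(-521 - 1526) = -263532 + (1/109)*(-7)*(-2047) = -263532 + 14329/109 = -28710659/109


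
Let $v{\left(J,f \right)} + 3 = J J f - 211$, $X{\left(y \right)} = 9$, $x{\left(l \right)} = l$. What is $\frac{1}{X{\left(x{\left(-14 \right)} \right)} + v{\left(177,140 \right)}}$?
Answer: $\frac{1}{4385855} \approx 2.2801 \cdot 10^{-7}$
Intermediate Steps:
$v{\left(J,f \right)} = -214 + f J^{2}$ ($v{\left(J,f \right)} = -3 + \left(J J f - 211\right) = -3 + \left(J^{2} f - 211\right) = -3 + \left(f J^{2} - 211\right) = -3 + \left(-211 + f J^{2}\right) = -214 + f J^{2}$)
$\frac{1}{X{\left(x{\left(-14 \right)} \right)} + v{\left(177,140 \right)}} = \frac{1}{9 - \left(214 - 140 \cdot 177^{2}\right)} = \frac{1}{9 + \left(-214 + 140 \cdot 31329\right)} = \frac{1}{9 + \left(-214 + 4386060\right)} = \frac{1}{9 + 4385846} = \frac{1}{4385855}$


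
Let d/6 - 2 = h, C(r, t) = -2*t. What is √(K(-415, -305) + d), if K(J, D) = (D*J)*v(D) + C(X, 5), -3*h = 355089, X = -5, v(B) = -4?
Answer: 6*I*√33791 ≈ 1102.9*I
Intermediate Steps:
h = -118363 (h = -⅓*355089 = -118363)
d = -710166 (d = 12 + 6*(-118363) = 12 - 710178 = -710166)
K(J, D) = -10 - 4*D*J (K(J, D) = (D*J)*(-4) - 2*5 = -4*D*J - 10 = -10 - 4*D*J)
√(K(-415, -305) + d) = √((-10 - 4*(-305)*(-415)) - 710166) = √((-10 - 506300) - 710166) = √(-506310 - 710166) = √(-1216476) = 6*I*√33791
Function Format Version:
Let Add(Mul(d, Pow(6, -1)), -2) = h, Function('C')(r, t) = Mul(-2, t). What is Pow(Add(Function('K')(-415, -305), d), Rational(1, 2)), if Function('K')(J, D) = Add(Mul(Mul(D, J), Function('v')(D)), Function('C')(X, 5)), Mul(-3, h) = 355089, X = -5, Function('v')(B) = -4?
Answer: Mul(6, I, Pow(33791, Rational(1, 2))) ≈ Mul(1102.9, I)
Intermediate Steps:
h = -118363 (h = Mul(Rational(-1, 3), 355089) = -118363)
d = -710166 (d = Add(12, Mul(6, -118363)) = Add(12, -710178) = -710166)
Function('K')(J, D) = Add(-10, Mul(-4, D, J)) (Function('K')(J, D) = Add(Mul(Mul(D, J), -4), Mul(-2, 5)) = Add(Mul(-4, D, J), -10) = Add(-10, Mul(-4, D, J)))
Pow(Add(Function('K')(-415, -305), d), Rational(1, 2)) = Pow(Add(Add(-10, Mul(-4, -305, -415)), -710166), Rational(1, 2)) = Pow(Add(Add(-10, -506300), -710166), Rational(1, 2)) = Pow(Add(-506310, -710166), Rational(1, 2)) = Pow(-1216476, Rational(1, 2)) = Mul(6, I, Pow(33791, Rational(1, 2)))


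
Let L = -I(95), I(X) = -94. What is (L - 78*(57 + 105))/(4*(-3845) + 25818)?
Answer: -6271/5219 ≈ -1.2016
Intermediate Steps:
L = 94 (L = -1*(-94) = 94)
(L - 78*(57 + 105))/(4*(-3845) + 25818) = (94 - 78*(57 + 105))/(4*(-3845) + 25818) = (94 - 78*162)/(-15380 + 25818) = (94 - 12636)/10438 = -12542*1/10438 = -6271/5219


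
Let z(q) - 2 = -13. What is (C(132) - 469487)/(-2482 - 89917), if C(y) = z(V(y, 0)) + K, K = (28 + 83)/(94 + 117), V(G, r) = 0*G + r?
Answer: 99063967/19496189 ≈ 5.0812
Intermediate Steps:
V(G, r) = r (V(G, r) = 0 + r = r)
K = 111/211 ≈ 0.52607
z(q) = -11 (z(q) = 2 - 13 = -11)
C(y) = -2210/211 (C(y) = -11 + 111/211 = -2210/211)
(C(132) - 469487)/(-2482 - 89917) = (-2210/211 - 469487)/(-2482 - 89917) = -99063967/211/(-92399) = -99063967/211*(-1/92399) = 99063967/19496189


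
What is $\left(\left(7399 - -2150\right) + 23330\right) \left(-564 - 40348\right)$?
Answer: $-1345145648$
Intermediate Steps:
$\left(\left(7399 - -2150\right) + 23330\right) \left(-564 - 40348\right) = \left(\left(7399 + 2150\right) + 23330\right) \left(-40912\right) = \left(9549 + 23330\right) \left(-40912\right) = 32879 \left(-40912\right) = -1345145648$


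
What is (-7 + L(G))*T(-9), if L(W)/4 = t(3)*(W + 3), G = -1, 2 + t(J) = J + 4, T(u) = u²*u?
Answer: -24057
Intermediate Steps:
T(u) = u³
t(J) = 2 + J (t(J) = -2 + (J + 4) = -2 + (4 + J) = 2 + J)
L(W) = 60 + 20*W (L(W) = 4*((2 + 3)*(W + 3)) = 4*(5*(3 + W)) = 4*(15 + 5*W) = 60 + 20*W)
(-7 + L(G))*T(-9) = (-7 + (60 + 20*(-1)))*(-9)³ = (-7 + (60 - 20))*(-729) = (-7 + 40)*(-729) = 33*(-729) = -24057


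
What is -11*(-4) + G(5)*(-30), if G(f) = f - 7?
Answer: 104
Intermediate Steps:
G(f) = -7 + f
-11*(-4) + G(5)*(-30) = -11*(-4) + (-7 + 5)*(-30) = 44 - 2*(-30) = 44 + 60 = 104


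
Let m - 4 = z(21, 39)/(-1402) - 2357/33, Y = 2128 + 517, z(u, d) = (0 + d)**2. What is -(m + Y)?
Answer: -119203927/46266 ≈ -2576.5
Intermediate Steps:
z(u, d) = d**2
Y = 2645
m = -3169643/46266 (m = 4 + (39**2/(-1402) - 2357/33) = 4 + (1521*(-1/1402) - 2357*1/33) = 4 + (-1521/1402 - 2357/33) = 4 - 3354707/46266 = -3169643/46266 ≈ -68.509)
-(m + Y) = -(-3169643/46266 + 2645) = -1*119203927/46266 = -119203927/46266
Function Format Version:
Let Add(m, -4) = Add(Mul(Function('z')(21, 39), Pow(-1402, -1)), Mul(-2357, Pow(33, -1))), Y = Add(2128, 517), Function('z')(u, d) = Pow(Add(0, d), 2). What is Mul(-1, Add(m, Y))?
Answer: Rational(-119203927, 46266) ≈ -2576.5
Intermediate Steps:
Function('z')(u, d) = Pow(d, 2)
Y = 2645
m = Rational(-3169643, 46266) (m = Add(4, Add(Mul(Pow(39, 2), Pow(-1402, -1)), Mul(-2357, Pow(33, -1)))) = Add(4, Add(Mul(1521, Rational(-1, 1402)), Mul(-2357, Rational(1, 33)))) = Add(4, Add(Rational(-1521, 1402), Rational(-2357, 33))) = Add(4, Rational(-3354707, 46266)) = Rational(-3169643, 46266) ≈ -68.509)
Mul(-1, Add(m, Y)) = Mul(-1, Add(Rational(-3169643, 46266), 2645)) = Mul(-1, Rational(119203927, 46266)) = Rational(-119203927, 46266)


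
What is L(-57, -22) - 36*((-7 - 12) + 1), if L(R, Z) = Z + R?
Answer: 569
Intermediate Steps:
L(R, Z) = R + Z
L(-57, -22) - 36*((-7 - 12) + 1) = (-57 - 22) - 36*((-7 - 12) + 1) = -79 - 36*(-19 + 1) = -79 - 36*(-18) = -79 - 1*(-648) = -79 + 648 = 569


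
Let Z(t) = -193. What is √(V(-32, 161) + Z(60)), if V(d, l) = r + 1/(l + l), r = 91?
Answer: I*√10575446/322 ≈ 10.099*I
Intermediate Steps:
V(d, l) = 91 + 1/(2*l) (V(d, l) = 91 + 1/(l + l) = 91 + 1/(2*l))
√(V(-32, 161) + Z(60)) = √((91 + (½)/161) - 193) = √((91 + (½)*(1/161)) - 193) = √((91 + 1/322) - 193) = √(29303/322 - 193) = √(-32843/322) = I*√10575446/322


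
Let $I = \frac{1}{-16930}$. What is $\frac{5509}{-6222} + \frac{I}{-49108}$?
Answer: $- \frac{2290086999869}{2586480546840} \approx -0.88541$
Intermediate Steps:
$I = - \frac{1}{16930} \approx -5.9067 \cdot 10^{-5}$
$\frac{5509}{-6222} + \frac{I}{-49108} = \frac{5509}{-6222} - \frac{1}{16930 \left(-49108\right)} = 5509 \left(- \frac{1}{6222}\right) - - \frac{1}{831398440} = - \frac{5509}{6222} + \frac{1}{831398440} = - \frac{2290086999869}{2586480546840}$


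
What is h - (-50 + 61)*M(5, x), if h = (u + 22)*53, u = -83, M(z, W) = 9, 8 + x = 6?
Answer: -3332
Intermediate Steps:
x = -2 (x = -8 + 6 = -2)
h = -3233 (h = (-83 + 22)*53 = -61*53 = -3233)
h - (-50 + 61)*M(5, x) = -3233 - (-50 + 61)*9 = -3233 - 11*9 = -3233 - 1*99 = -3233 - 99 = -3332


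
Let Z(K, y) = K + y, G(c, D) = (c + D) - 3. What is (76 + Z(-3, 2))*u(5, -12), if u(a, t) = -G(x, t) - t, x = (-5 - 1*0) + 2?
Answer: 2250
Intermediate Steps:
x = -3 (x = (-5 + 0) + 2 = -5 + 2 = -3)
G(c, D) = -3 + D + c (G(c, D) = (D + c) - 3 = -3 + D + c)
u(a, t) = 6 - 2*t (u(a, t) = -(-3 + t - 3) - t = -(-6 + t) - t = (6 - t) - t = 6 - 2*t)
(76 + Z(-3, 2))*u(5, -12) = (76 + (-3 + 2))*(6 - 2*(-12)) = (76 - 1)*(6 + 24) = 75*30 = 2250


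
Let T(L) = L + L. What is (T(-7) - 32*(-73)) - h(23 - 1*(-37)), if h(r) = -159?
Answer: 2481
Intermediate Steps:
T(L) = 2*L
(T(-7) - 32*(-73)) - h(23 - 1*(-37)) = (2*(-7) - 32*(-73)) - 1*(-159) = (-14 + 2336) + 159 = 2322 + 159 = 2481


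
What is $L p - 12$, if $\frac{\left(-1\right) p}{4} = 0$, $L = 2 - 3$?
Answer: $-12$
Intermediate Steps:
$L = -1$ ($L = 2 - 3 = -1$)
$p = 0$ ($p = \left(-4\right) 0 = 0$)
$L p - 12 = \left(-1\right) 0 - 12 = 0 - 12 = -12$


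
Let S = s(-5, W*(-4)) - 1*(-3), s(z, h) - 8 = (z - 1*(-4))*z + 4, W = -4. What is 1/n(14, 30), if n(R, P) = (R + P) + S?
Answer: 1/64 ≈ 0.015625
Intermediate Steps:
s(z, h) = 12 + z*(4 + z) (s(z, h) = 8 + ((z - 1*(-4))*z + 4) = 8 + ((z + 4)*z + 4) = 8 + ((4 + z)*z + 4) = 8 + (z*(4 + z) + 4) = 8 + (4 + z*(4 + z)) = 12 + z*(4 + z))
S = 20 (S = (12 + (-5)² + 4*(-5)) - 1*(-3) = (12 + 25 - 20) + 3 = 17 + 3 = 20)
n(R, P) = 20 + P + R (n(R, P) = (R + P) + 20 = (P + R) + 20 = 20 + P + R)
1/n(14, 30) = 1/(20 + 30 + 14) = 1/64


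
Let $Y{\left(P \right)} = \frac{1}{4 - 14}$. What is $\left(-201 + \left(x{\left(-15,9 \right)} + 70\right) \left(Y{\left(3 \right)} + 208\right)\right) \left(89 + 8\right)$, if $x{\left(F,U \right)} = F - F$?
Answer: $1392144$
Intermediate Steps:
$Y{\left(P \right)} = - \frac{1}{10}$ ($Y{\left(P \right)} = \frac{1}{-10} = - \frac{1}{10}$)
$x{\left(F,U \right)} = 0$
$\left(-201 + \left(x{\left(-15,9 \right)} + 70\right) \left(Y{\left(3 \right)} + 208\right)\right) \left(89 + 8\right) = \left(-201 + \left(0 + 70\right) \left(- \frac{1}{10} + 208\right)\right) \left(89 + 8\right) = \left(-201 + 70 \cdot \frac{2079}{10}\right) 97 = \left(-201 + 14553\right) 97 = 14352 \cdot 97 = 1392144$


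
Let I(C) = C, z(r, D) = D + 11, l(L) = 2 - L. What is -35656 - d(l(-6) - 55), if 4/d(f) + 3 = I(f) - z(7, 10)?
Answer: -2531572/71 ≈ -35656.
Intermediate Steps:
z(r, D) = 11 + D
d(f) = 4/(-24 + f) (d(f) = 4/(-3 + (f - (11 + 10))) = 4/(-3 + (f - 1*21)) = 4/(-3 + (f - 21)) = 4/(-3 + (-21 + f)) = 4/(-24 + f))
-35656 - d(l(-6) - 55) = -35656 - 4/(-24 + ((2 - 1*(-6)) - 55)) = -35656 - 4/(-24 + ((2 + 6) - 55)) = -35656 - 4/(-24 + (8 - 55)) = -35656 - 4/(-24 - 47) = -35656 - 4/(-71) = -35656 - 4*(-1)/71 = -35656 - 1*(-4/71) = -35656 + 4/71 = -2531572/71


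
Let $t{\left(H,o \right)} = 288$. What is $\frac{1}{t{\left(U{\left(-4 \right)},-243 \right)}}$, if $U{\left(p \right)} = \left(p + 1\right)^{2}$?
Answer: $\frac{1}{288} \approx 0.0034722$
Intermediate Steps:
$U{\left(p \right)} = \left(1 + p\right)^{2}$
$\frac{1}{t{\left(U{\left(-4 \right)},-243 \right)}} = \frac{1}{288}$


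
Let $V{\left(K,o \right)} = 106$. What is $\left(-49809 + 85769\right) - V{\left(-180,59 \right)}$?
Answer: $35854$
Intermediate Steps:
$\left(-49809 + 85769\right) - V{\left(-180,59 \right)} = \left(-49809 + 85769\right) - 106 = 35960 - 106 = 35854$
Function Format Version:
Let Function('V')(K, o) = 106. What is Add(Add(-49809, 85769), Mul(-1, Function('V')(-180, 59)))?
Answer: 35854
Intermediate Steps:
Add(Add(-49809, 85769), Mul(-1, Function('V')(-180, 59))) = Add(Add(-49809, 85769), Mul(-1, 106)) = Add(35960, -106) = 35854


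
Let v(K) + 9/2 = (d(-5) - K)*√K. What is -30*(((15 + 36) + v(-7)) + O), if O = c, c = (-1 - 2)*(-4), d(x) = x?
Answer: -1755 - 60*I*√7 ≈ -1755.0 - 158.75*I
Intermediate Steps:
v(K) = -9/2 + √K*(-5 - K) (v(K) = -9/2 + (-5 - K)*√K = -9/2 + √K*(-5 - K))
c = 12 (c = -3*(-4) = 12)
O = 12
-30*(((15 + 36) + v(-7)) + O) = -30*(((15 + 36) + (-9/2 - (-7)^(3/2) - 5*I*√7)) + 12) = -30*((51 + (-9/2 - (-7)*I*√7 - 5*I*√7)) + 12) = -30*((51 + (-9/2 + 7*I*√7 - 5*I*√7)) + 12) = -30*((51 + (-9/2 + 2*I*√7)) + 12) = -30*((93/2 + 2*I*√7) + 12) = -30*(117/2 + 2*I*√7) = -1755 - 60*I*√7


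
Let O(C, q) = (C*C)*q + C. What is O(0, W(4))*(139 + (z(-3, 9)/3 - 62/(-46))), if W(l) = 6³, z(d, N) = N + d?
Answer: 0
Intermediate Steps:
W(l) = 216
O(C, q) = C + q*C² (O(C, q) = C²*q + C = q*C² + C = C + q*C²)
O(0, W(4))*(139 + (z(-3, 9)/3 - 62/(-46))) = (0*(1 + 0*216))*(139 + ((9 - 3)/3 - 62/(-46))) = (0*(1 + 0))*(139 + (6*(⅓) - 62*(-1/46))) = (0*1)*(139 + (2 + 31/23)) = 0*(139 + 77/23) = 0*(3274/23) = 0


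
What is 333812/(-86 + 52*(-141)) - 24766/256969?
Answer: -1482121552/32865449 ≈ -45.097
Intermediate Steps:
333812/(-86 + 52*(-141)) - 24766/256969 = 333812/(-86 - 7332) - 24766*1/256969 = 333812/(-7418) - 854/8861 = 333812*(-1/7418) - 854/8861 = -166906/3709 - 854/8861 = -1482121552/32865449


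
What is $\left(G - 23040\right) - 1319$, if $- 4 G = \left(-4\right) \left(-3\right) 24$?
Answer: $-24431$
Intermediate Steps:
$G = -72$ ($G = - \frac{\left(-4\right) \left(-3\right) 24}{4} = - \frac{12 \cdot 24}{4} = \left(- \frac{1}{4}\right) 288 = -72$)
$\left(G - 23040\right) - 1319 = \left(-72 - 23040\right) - 1319 = -23112 - 1319 = -24431$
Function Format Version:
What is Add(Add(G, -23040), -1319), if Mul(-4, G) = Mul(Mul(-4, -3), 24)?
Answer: -24431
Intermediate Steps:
G = -72 (G = Mul(Rational(-1, 4), Mul(Mul(-4, -3), 24)) = Mul(Rational(-1, 4), Mul(12, 24)) = Mul(Rational(-1, 4), 288) = -72)
Add(Add(G, -23040), -1319) = Add(Add(-72, -23040), -1319) = Add(-23112, -1319) = -24431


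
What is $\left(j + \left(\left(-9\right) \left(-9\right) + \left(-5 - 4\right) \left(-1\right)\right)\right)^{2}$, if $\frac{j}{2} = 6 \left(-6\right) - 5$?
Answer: $64$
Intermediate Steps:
$j = -82$ ($j = 2 \left(6 \left(-6\right) - 5\right) = 2 \left(-36 - 5\right) = 2 \left(-41\right) = -82$)
$\left(j + \left(\left(-9\right) \left(-9\right) + \left(-5 - 4\right) \left(-1\right)\right)\right)^{2} = \left(-82 + \left(\left(-9\right) \left(-9\right) + \left(-5 - 4\right) \left(-1\right)\right)\right)^{2} = \left(-82 + \left(81 + \left(-5 - 4\right) \left(-1\right)\right)\right)^{2} = \left(-82 + \left(81 - -9\right)\right)^{2} = \left(-82 + \left(81 + 9\right)\right)^{2} = \left(-82 + 90\right)^{2} = 8^{2} = 64$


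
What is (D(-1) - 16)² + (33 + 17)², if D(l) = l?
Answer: 2789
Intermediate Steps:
(D(-1) - 16)² + (33 + 17)² = (-1 - 16)² + (33 + 17)² = (-17)² + 50² = 289 + 2500 = 2789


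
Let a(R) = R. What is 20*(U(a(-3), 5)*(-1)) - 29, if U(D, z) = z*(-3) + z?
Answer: 171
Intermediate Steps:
U(D, z) = -2*z (U(D, z) = -3*z + z = -2*z)
20*(U(a(-3), 5)*(-1)) - 29 = 20*(-2*5*(-1)) - 29 = 20*(-10*(-1)) - 29 = 20*10 - 29 = 200 - 29 = 171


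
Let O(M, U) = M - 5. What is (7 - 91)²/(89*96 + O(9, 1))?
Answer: 1764/2137 ≈ 0.82546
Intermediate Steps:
O(M, U) = -5 + M
(7 - 91)²/(89*96 + O(9, 1)) = (7 - 91)²/(89*96 + (-5 + 9)) = (-84)²/(8544 + 4) = 7056/8548 = 7056*(1/8548) = 1764/2137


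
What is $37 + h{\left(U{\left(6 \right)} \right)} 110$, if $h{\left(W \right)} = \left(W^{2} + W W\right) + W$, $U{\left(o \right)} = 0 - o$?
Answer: $7297$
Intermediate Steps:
$U{\left(o \right)} = - o$
$h{\left(W \right)} = W + 2 W^{2}$ ($h{\left(W \right)} = \left(W^{2} + W^{2}\right) + W = 2 W^{2} + W = W + 2 W^{2}$)
$37 + h{\left(U{\left(6 \right)} \right)} 110 = 37 + \left(-1\right) 6 \left(1 + 2 \left(\left(-1\right) 6\right)\right) 110 = 37 + - 6 \left(1 + 2 \left(-6\right)\right) 110 = 37 + - 6 \left(1 - 12\right) 110 = 37 + \left(-6\right) \left(-11\right) 110 = 37 + 66 \cdot 110 = 37 + 7260 = 7297$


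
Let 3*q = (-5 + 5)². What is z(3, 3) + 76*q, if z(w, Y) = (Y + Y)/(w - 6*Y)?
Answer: -⅖ ≈ -0.40000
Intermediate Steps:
z(w, Y) = 2*Y/(w - 6*Y) (z(w, Y) = (2*Y)/(w - 6*Y) = 2*Y/(w - 6*Y))
q = 0 (q = (-5 + 5)²/3 = (⅓)*0² = (⅓)*0 = 0)
z(3, 3) + 76*q = 2*3/(3 - 6*3) + 76*0 = 2*3/(3 - 18) + 0 = 2*3/(-15) + 0 = 2*3*(-1/15) + 0 = -⅖ + 0 = -⅖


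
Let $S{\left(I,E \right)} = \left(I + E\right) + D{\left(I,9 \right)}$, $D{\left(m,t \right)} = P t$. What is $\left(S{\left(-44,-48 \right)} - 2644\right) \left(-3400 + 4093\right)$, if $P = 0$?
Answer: $-1896048$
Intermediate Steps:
$D{\left(m,t \right)} = 0$ ($D{\left(m,t \right)} = 0 t = 0$)
$S{\left(I,E \right)} = E + I$ ($S{\left(I,E \right)} = \left(I + E\right) + 0 = \left(E + I\right) + 0 = E + I$)
$\left(S{\left(-44,-48 \right)} - 2644\right) \left(-3400 + 4093\right) = \left(\left(-48 - 44\right) - 2644\right) \left(-3400 + 4093\right) = \left(-92 - 2644\right) 693 = \left(-2736\right) 693 = -1896048$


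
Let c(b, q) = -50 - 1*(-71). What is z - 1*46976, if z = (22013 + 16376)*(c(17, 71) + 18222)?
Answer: 700283551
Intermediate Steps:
c(b, q) = 21 (c(b, q) = -50 + 71 = 21)
z = 700330527 (z = (22013 + 16376)*(21 + 18222) = 38389*18243 = 700330527)
z - 1*46976 = 700330527 - 1*46976 = 700330527 - 46976 = 700283551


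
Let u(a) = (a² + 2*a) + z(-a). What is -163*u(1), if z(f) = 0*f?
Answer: -489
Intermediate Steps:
z(f) = 0
u(a) = a² + 2*a (u(a) = (a² + 2*a) + 0 = a² + 2*a)
-163*u(1) = -163*(2 + 1) = -163*3 = -489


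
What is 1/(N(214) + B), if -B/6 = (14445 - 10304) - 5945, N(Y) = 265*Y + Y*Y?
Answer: 1/113330 ≈ 8.8238e-6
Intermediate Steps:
N(Y) = Y**2 + 265*Y (N(Y) = 265*Y + Y**2 = Y**2 + 265*Y)
B = 10824 (B = -6*((14445 - 10304) - 5945) = -6*(4141 - 5945) = -6*(-1804) = 10824)
1/(N(214) + B) = 1/(214*(265 + 214) + 10824) = 1/(214*479 + 10824) = 1/(102506 + 10824) = 1/113330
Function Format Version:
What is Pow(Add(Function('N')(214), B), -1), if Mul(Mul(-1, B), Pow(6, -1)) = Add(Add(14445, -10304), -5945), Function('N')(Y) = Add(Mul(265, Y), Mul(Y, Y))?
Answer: Rational(1, 113330) ≈ 8.8238e-6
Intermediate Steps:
Function('N')(Y) = Add(Pow(Y, 2), Mul(265, Y)) (Function('N')(Y) = Add(Mul(265, Y), Pow(Y, 2)) = Add(Pow(Y, 2), Mul(265, Y)))
B = 10824 (B = Mul(-6, Add(Add(14445, -10304), -5945)) = Mul(-6, Add(4141, -5945)) = Mul(-6, -1804) = 10824)
Pow(Add(Function('N')(214), B), -1) = Pow(Add(Mul(214, Add(265, 214)), 10824), -1) = Pow(Add(Mul(214, 479), 10824), -1) = Pow(Add(102506, 10824), -1) = Pow(113330, -1) = Rational(1, 113330)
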